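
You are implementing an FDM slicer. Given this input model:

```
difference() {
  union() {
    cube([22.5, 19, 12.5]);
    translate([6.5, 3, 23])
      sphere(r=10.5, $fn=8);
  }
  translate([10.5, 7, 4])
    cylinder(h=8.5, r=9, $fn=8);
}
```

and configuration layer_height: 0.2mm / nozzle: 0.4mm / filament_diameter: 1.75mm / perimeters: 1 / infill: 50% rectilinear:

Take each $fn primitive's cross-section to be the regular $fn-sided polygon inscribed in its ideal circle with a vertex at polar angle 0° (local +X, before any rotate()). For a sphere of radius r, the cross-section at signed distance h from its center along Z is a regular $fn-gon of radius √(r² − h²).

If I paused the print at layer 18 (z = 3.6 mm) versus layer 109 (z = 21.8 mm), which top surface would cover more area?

layer 18 (z = 3.6 mm)

Layer 18 (z = 3.6): the cube (footprint 22.5×19) is included at this height (area 427.50 mm²); the sphere at (6.5, 3) is absent (|z−center|=19.400 > r=10.5); Combining (union): only the 22.5×19 cube is present, so the union is just that shape — area = 427.50 mm²; the cylinder at (10.5, 7) is not intersected at this z (z outside [4, 12.5]); Subtracting the remaining from the first: none of the subtracted shapes is present at this height, so that combined region is unchanged — area = 427.50 mm². So its area = 427.50 mm². Layer 109 (z = 21.8): the cube is not intersected at this z (z outside [0, 12.5]); the sphere at (6.5, 3): section is a regular 8-gon, circumradius = √(r²−h²) = √(10.5²−1.2²) = 10.431 (area = (8/2)·10.431²·sin(360°/8) = 307.76 mm²); Taking the union: only the r=10.5 sphere at (6.5, 3) is present, so the union is just that shape — area = 307.76 mm²; the cylinder at (10.5, 7) does not reach this height (z outside [4, 12.5]); Subtracting the remaining from the first: none of the subtracted shapes is present at this height, so the result so far is unchanged — area = 307.76 mm². So its area = 307.76 mm². Layer 18 is larger (427.50 vs 307.76 mm²).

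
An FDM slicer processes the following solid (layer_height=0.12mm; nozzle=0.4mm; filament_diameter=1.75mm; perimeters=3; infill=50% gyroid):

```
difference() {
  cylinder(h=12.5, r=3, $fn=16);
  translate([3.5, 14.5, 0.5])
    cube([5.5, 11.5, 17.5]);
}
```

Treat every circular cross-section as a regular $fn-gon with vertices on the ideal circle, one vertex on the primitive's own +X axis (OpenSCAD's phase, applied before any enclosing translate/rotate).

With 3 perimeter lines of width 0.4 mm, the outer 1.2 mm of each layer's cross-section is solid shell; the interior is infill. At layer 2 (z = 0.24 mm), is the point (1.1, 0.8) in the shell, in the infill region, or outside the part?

infill

At z = 0.24 mm: the r=3 cylinder gives a regular 16-gon of circumradius 3 (constant along its height); the cube at (3.5, 14.5) does not reach this height (z outside [0.5, 18]); Taking the first minus the rest: none of the subtracted shapes is present at this height, so the r=3 cylinder is unchanged — 1 connected region. Overall, the cross-section is a single solid region. The nearest boundary edge runs (2.77, 1.15)→(2.12, 2.12); distance from the point to it = 1.58 mm. The point is inside the cross-section and 1.58 mm from the nearest boundary — more than the 1.2 mm shell width (3 × 0.4), so it's in the infill interior.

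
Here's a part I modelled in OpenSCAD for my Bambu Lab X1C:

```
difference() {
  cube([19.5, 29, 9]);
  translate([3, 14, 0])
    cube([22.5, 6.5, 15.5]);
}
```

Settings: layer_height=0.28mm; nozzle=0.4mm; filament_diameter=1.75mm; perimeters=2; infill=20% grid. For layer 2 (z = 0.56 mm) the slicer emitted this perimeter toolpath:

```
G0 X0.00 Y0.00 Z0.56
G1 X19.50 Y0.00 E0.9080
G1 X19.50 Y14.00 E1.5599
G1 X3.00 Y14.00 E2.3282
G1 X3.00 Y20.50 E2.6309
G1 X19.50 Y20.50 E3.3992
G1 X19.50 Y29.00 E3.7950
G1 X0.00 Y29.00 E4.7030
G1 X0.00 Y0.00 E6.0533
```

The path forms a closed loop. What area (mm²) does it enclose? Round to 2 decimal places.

Apply the shoelace formula to the sequence of (X, Y) vertices; enclosed area = 458.25 mm².

458.25 mm²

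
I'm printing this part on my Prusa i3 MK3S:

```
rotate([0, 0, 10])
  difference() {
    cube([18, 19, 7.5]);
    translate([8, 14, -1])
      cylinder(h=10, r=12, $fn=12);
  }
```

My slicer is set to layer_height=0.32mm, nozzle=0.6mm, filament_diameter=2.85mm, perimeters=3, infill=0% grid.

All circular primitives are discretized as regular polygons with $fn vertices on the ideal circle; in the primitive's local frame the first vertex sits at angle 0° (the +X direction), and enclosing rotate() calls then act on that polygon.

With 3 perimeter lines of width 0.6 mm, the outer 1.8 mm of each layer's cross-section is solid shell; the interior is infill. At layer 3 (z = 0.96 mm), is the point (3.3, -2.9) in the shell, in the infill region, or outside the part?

outside

At z = 0.96 mm: the cube is present — its section is the full 18×19 rectangle; the cylinder at (8, 14): section is a regular 12-gon, circumradius r=12; Subtracting the remaining from the first: starting from the 18×19 cube, the r=12 cylinder at (8, 14) partially overlaps it — only the 276.71 mm² overlap (of its 432.00 mm²) is removed, clipping the outline — 1 connected region; (whole slice rotated 10° about Z — lengths, areas and connectivity unchanged). Overall, the cross-section is a single solid region. Undo the 10° rotation: the query point maps to (2.746, -3.429) in the un-rotated model frame. The nearest boundary edge runs (18.00, 0.00)→(0.00, 0.00); distance from the point to it = 3.43 mm. The point is not inside any of the regions above, so it lies outside the cross-section (3.43 mm from the nearest boundary).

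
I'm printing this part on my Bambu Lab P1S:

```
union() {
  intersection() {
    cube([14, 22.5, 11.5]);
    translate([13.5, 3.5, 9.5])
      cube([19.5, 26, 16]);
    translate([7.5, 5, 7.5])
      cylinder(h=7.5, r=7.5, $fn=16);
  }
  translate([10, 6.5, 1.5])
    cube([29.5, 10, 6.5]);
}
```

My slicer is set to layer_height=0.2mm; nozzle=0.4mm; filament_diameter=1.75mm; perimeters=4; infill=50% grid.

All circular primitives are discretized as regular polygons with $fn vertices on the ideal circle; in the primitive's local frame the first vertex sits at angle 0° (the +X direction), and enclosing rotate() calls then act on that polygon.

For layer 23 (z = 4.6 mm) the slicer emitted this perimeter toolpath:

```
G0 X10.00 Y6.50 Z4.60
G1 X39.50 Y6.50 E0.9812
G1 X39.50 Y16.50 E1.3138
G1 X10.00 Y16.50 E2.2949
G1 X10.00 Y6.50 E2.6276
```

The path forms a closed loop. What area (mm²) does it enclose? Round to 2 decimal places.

295.00 mm²

Apply the shoelace formula to the sequence of (X, Y) vertices; enclosed area = 295.00 mm².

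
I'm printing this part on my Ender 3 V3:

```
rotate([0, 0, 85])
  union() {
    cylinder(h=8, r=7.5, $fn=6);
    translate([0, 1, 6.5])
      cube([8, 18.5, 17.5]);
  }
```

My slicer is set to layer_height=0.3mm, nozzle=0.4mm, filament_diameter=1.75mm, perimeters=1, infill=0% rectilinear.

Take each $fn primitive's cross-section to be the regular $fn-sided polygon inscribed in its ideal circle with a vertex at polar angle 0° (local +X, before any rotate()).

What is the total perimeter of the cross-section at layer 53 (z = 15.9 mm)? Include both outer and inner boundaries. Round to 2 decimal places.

53.00 mm

At z = 15.9 mm: the cylinder is not intersected at this z (z outside [0, 8]); the cube at (0, 1) (footprint 8×18.5) is included at this height (perimeter 53.00 mm); Merging all regions: only the 8×18.5 cube at (0, 1) is present, so the union is just that shape — boundary = 53.00 mm; (rotated 85° about Z; rotation is an isometry so areas/perimeters/island counts are preserved). Overall, the cross-section is a single solid region. Total boundary length (outer) = 53.00 mm.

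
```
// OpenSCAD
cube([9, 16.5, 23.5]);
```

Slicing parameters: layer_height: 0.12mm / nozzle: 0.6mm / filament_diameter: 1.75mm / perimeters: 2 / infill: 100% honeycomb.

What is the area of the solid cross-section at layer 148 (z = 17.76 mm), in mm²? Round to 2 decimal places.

148.50 mm²

At z = 17.76 mm: the cube is present — its section is the full 9×16.5 rectangle (area 148.50 mm²). Overall, the cross-section is a single solid region. Net area = 148.50 mm².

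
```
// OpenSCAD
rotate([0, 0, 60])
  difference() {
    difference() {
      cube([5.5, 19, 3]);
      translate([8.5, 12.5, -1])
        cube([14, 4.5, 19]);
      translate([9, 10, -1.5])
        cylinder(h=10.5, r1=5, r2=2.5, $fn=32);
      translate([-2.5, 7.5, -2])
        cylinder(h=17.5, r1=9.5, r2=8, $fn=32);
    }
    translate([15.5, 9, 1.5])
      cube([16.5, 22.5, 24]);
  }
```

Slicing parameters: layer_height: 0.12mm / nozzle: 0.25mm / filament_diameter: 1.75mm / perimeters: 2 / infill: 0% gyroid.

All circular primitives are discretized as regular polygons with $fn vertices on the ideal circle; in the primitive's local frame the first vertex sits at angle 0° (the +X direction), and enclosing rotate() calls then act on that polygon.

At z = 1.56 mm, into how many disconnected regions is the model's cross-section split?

2

At z = 1.56 mm: the 5.5×19 cube contributes its full rectangle; the cube at (8.5, 12.5) is present — its section is the full 14×4.5 rectangle; the cone at (9, 10) (r1=5→r2=2.5) has section circumradius 4.271 here — a regular 32-gon; the cone at (-2.5, 7.5): at t=0.203 of its height the radius interpolates to r₁+(r₂−r₁)t = 9.195, giving a regular 32-gon of that circumradius; Subtracting the remaining from the first: starting from the 5.5×19 cube, the 14×4.5 cube at (8.5, 12.5) misses the remaining region (no effect); the cone at (9, 10) partially overlaps it — only the 2.50 mm² overlap (of its 56.95 mm²) is removed, clipping the outline; the cone at (-2.5, 7.5) partially overlaps it — only the 75.10 mm² overlap (of its 263.90 mm²) is removed, clipping the outline — 2 connected regions; the cube at (15.5, 9) (footprint 16.5×22.5) is included at this height; Taking the first minus the rest: starting from the result so far, the 16.5×22.5 cube at (15.5, 9) misses the remaining region (no effect) — 2 connected regions; (rotated 60° about Z; rotation is an isometry so areas/perimeters/island counts are preserved). The result has 2 disconnected regions.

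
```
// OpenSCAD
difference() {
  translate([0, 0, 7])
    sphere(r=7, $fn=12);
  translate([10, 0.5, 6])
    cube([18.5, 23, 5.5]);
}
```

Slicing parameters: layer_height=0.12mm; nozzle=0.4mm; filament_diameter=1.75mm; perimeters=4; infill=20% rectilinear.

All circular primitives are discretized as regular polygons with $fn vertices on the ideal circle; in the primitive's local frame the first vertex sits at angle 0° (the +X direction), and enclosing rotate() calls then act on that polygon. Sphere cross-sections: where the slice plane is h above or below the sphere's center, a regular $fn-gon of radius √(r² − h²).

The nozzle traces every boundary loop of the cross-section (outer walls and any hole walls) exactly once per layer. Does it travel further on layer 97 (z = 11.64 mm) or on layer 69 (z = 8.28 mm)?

Layer 97 (z = 11.64): the r=7 sphere contributes a regular 12-gon of circumradius √(7²−4.64²) = 5.241 (perimeter = 2·12·5.241·sin(180°/12) = 32.56 mm); the cube at (10, 0.5) is absent (z outside [6, 11.5]); Subtracting the remaining from the first: none of the subtracted shapes is present at this height, so the r=7 sphere is unchanged — boundary = 32.56 mm. So its perimeter = 32.56 mm. Layer 69 (z = 8.28): the sphere: section is a regular 12-gon, circumradius = √(r²−h²) = √(7²−1.28²) = 6.882 (perimeter = 2·12·6.882·sin(180°/12) = 42.75 mm); the cube at (10, 0.5) is present — its section is the full 18.5×23 rectangle (perimeter 83.00 mm); Subtracting the remaining from the first: starting from the r=7 sphere, the 18.5×23 cube at (10, 0.5) misses the remaining region (no effect) — boundary = 42.75 mm. So its perimeter = 42.75 mm. Layer 69 is larger (42.75 vs 32.56 mm).

layer 69 (z = 8.28 mm)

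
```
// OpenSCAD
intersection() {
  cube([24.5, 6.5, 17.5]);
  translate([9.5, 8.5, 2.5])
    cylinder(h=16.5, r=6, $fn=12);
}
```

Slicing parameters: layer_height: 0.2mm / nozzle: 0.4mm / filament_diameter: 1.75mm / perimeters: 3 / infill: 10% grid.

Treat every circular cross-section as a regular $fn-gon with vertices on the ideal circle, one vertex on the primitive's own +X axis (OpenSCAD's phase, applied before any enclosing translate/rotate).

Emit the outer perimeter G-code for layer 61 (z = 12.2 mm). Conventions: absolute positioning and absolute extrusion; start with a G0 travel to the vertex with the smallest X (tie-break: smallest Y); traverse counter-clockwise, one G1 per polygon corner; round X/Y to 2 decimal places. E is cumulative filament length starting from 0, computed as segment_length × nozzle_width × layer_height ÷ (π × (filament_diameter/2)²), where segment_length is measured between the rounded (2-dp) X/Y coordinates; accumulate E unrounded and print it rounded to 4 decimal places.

G0 X4.04 Y6.50 Z12.20
G1 X4.30 Y5.50 E0.0344
G1 X6.50 Y3.30 E0.1378
G1 X9.50 Y2.50 E0.2411
G1 X12.50 Y3.30 E0.3444
G1 X14.70 Y5.50 E0.4479
G1 X14.96 Y6.50 E0.4822
G1 X4.04 Y6.50 E0.8454

At z = 12.2 mm: the 24.5×6.5 cube contributes its full rectangle; the r=6 cylinder at (9.5, 8.5) gives a regular 12-gon of circumradius 6 (constant along its height); Taking the intersection: the r=6 cylinder at (9.5, 8.5) partially overlaps the 24.5×6.5 cube; clipping to the common part keeps 31.07 mm² — 1 connected region. The outline is a single polygon with 7 vertices. Extrusion per mm of travel: 0.4 × 0.2 / (π × 0.875²) = 0.033260. Accumulating E over each segment gives final E = 0.8454.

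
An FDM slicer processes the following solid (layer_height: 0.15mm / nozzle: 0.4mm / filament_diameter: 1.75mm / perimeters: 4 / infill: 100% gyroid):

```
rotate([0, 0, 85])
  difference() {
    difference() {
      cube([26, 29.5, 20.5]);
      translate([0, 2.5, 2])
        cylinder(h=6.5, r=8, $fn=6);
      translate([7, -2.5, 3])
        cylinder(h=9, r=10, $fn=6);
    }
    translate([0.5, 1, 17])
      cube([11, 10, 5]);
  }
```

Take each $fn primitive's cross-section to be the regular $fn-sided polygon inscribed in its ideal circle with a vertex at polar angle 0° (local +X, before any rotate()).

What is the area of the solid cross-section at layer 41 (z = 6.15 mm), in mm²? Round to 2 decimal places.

665.97 mm²

At z = 6.15 mm: the 26×29.5 cube contributes its full rectangle (area 767.00 mm²); the cylinder at (0, 2.5): section is a regular 6-gon, circumradius r=8 (area = (6/2)·8.000²·sin(360°/6) = 166.28 mm²); the r=10 cylinder at (7, -2.5) gives a regular 6-gon of circumradius 10 (constant along its height) (area = (6/2)·10.000²·sin(360°/6) = 259.81 mm²); After the difference (first − rest): starting from the 26×29.5 cube (767.00 mm²), the r=8 cylinder at (0, 2.5) partially overlaps it — only the 59.76 mm² overlap (of its 166.28 mm²) is removed, clipping the outline; the r=10 cylinder at (7, -2.5) partially overlaps it — only the 41.27 mm² overlap (of its 259.81 mm²) is removed, clipping the outline — area = 665.97 mm²; the cube at (0.5, 1) is absent (z outside [17, 22]); Taking the first minus the rest: none of the subtracted shapes is present at this height, so that combined region is unchanged — area = 665.97 mm²; (whole slice rotated 85° about Z — lengths, areas and connectivity unchanged). Overall, the cross-section is a single solid region. Net area = 665.97 mm².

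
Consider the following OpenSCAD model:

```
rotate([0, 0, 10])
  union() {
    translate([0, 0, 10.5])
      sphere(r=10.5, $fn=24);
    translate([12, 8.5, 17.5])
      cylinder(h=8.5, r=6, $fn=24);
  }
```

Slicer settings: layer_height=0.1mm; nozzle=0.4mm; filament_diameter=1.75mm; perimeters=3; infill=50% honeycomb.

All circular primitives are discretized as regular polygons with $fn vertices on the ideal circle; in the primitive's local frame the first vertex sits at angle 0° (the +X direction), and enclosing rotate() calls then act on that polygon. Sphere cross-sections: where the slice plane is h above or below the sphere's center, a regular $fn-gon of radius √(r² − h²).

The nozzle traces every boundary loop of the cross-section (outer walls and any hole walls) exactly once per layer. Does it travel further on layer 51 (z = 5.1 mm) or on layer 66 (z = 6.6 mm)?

layer 66 (z = 6.6 mm)

Layer 51 (z = 5.1): the r=10.5 sphere slices to a regular 24-gon of circumradius 9.005 (√(r²−h²) with h=5.4 from center) (perimeter = 2·24·9.005·sin(180°/24) = 56.42 mm); the cylinder at (12, 8.5) is absent (z outside [17.5, 26]); Taking the union: only the r=10.5 sphere is present, so the union is just that shape — boundary = 56.42 mm; (whole slice rotated 10° about Z — lengths, areas and connectivity unchanged). So its perimeter = 56.42 mm. Layer 66 (z = 6.6): the r=10.5 sphere slices to a regular 24-gon of circumradius 9.749 (√(r²−h²) with h=3.9 from center) (perimeter = 2·24·9.749·sin(180°/24) = 61.08 mm); the cylinder at (12, 8.5) does not reach this height (z outside [17.5, 26]); Combining (union): only the r=10.5 sphere is present, so the union is just that shape — boundary = 61.08 mm; (whole slice rotated 10° about Z — lengths, areas and connectivity unchanged). So its perimeter = 61.08 mm. Layer 66 is larger (61.08 vs 56.42 mm).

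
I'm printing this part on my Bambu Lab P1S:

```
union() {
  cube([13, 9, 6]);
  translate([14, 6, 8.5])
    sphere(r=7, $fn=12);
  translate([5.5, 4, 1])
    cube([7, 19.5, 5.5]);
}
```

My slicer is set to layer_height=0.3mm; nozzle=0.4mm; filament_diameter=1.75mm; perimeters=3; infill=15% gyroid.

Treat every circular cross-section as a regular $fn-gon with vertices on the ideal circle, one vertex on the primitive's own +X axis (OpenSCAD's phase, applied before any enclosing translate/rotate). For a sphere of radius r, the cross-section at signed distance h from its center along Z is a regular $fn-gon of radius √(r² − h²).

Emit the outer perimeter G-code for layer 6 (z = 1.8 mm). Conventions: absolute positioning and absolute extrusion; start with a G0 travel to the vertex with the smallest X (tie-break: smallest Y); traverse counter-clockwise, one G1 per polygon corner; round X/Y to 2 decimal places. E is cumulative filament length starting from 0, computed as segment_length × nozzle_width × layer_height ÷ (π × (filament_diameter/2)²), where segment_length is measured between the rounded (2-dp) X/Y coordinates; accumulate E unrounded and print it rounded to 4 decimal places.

G0 X0.00 Y0.00 Z1.80
G1 X13.00 Y0.00 E0.6486
G1 X13.00 Y4.24 E0.8601
G1 X14.00 Y3.97 E0.9118
G1 X15.01 Y4.24 E0.9639
G1 X15.76 Y4.99 E1.0169
G1 X16.03 Y6.00 E1.0690
G1 X15.76 Y7.01 E1.1212
G1 X15.01 Y7.76 E1.1741
G1 X14.00 Y8.03 E1.2263
G1 X13.00 Y7.76 E1.2779
G1 X13.00 Y9.00 E1.3398
G1 X12.50 Y9.00 E1.3647
G1 X12.50 Y23.50 E2.0881
G1 X5.50 Y23.50 E2.4374
G1 X5.50 Y9.00 E3.1608
G1 X0.00 Y9.00 E3.4352
G1 X0.00 Y0.00 E3.8842

At z = 1.8 mm: the cube (footprint 13×9) is included at this height; the r=7 sphere at (14, 6) contributes a regular 12-gon of circumradius √(7²−6.7²) = 2.027; the cube at (5.5, 4) is present — its section is the full 7×19.5 rectangle; Combining (union): the regions partially overlap (shared area 37.38 mm²), so overlapping operands fuse into one piece — 1 connected region. The outline is a single polygon with 17 vertices. Extrusion per mm of travel: 0.4 × 0.3 / (π × 0.875²) = 0.049890. Accumulating E over each segment gives final E = 3.8842.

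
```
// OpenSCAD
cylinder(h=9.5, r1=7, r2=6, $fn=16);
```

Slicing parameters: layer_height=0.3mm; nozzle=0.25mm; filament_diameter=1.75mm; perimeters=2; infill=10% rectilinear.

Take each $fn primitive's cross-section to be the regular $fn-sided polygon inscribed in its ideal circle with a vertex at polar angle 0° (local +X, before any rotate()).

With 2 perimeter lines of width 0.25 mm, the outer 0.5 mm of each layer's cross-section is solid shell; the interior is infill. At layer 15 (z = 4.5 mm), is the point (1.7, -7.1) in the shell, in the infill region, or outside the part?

At z = 4.5 mm: the cone contributes a regular 16-gon of circumradius 6.526 (interpolated between r1=7 and r2=6 at t=0.474). Overall, the cross-section is a single solid region. The nearest boundary edge runs (-0.00, -6.53)→(2.50, -6.03); distance from the point to it = 0.89 mm. The point is not inside any of the regions above, so it lies outside the cross-section (0.89 mm from the nearest boundary).

outside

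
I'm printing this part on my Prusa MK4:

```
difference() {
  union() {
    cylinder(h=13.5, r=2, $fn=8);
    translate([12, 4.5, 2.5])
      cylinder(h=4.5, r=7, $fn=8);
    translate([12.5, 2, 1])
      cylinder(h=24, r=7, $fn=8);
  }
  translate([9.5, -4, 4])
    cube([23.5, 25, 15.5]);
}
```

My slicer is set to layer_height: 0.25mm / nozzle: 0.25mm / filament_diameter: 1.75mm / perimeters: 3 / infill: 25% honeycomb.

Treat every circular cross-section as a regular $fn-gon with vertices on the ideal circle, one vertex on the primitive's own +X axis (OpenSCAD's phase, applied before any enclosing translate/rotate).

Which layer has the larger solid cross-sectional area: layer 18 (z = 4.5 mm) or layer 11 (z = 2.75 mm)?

Layer 18 (z = 4.5): the r=2 cylinder gives a regular 8-gon of circumradius 2 (constant along its height) (area = (8/2)·2.000²·sin(360°/8) = 11.31 mm²); the cylinder at (12, 4.5): section is a regular 8-gon, circumradius r=7 (area = (8/2)·7.000²·sin(360°/8) = 138.59 mm²); the r=7 cylinder at (12.5, 2) contributes a regular 8-gon of circumradius 7 (area = (8/2)·7.000²·sin(360°/8) = 138.59 mm²); Taking the union: the regions partially overlap — summed areas 288.50 mm² minus the doubly-counted overlap 104.59 mm² gives 183.91 mm² — area = 183.91 mm²; the cube at (9.5, -4) (footprint 23.5×25) is included at this height (area 587.50 mm²); Taking the first minus the rest: starting from that combined region (183.91 mm²), the 23.5×25 cube at (9.5, -4) partially overlaps it — only the 126.10 mm² overlap (of its 587.50 mm²) is removed, clipping the outline — area = 57.81 mm². So its area = 57.81 mm². Layer 11 (z = 2.75): the r=2 cylinder gives a regular 8-gon of circumradius 2 (constant along its height) (area = (8/2)·2.000²·sin(360°/8) = 11.31 mm²); the cylinder at (12, 4.5): section is a regular 8-gon, circumradius r=7 (area = (8/2)·7.000²·sin(360°/8) = 138.59 mm²); the r=7 cylinder at (12.5, 2) contributes a regular 8-gon of circumradius 7 (area = (8/2)·7.000²·sin(360°/8) = 138.59 mm²); Combining (union): the regions partially overlap — summed areas 288.50 mm² minus the doubly-counted overlap 104.59 mm² gives 183.91 mm² — area = 183.91 mm²; the cube at (9.5, -4) is not intersected at this z (z outside [4, 19.5]); After the difference (first − rest): none of the subtracted shapes is present at this height, so the result so far is unchanged — area = 183.91 mm². So its area = 183.91 mm². Layer 11 is larger (183.91 vs 57.81 mm²).

layer 11 (z = 2.75 mm)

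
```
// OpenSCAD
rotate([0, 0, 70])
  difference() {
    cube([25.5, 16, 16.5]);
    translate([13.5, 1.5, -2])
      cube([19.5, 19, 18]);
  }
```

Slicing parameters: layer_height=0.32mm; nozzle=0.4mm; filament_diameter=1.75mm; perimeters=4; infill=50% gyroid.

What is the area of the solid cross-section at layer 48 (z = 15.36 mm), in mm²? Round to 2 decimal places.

234.00 mm²

At z = 15.36 mm: the 25.5×16 cube contributes its full rectangle (area 408.00 mm²); the 19.5×19 cube at (13.5, 1.5) contributes its full rectangle (area 370.50 mm²); Subtracting the remaining from the first: starting from the 25.5×16 cube (408.00 mm²), the 19.5×19 cube at (13.5, 1.5) partially overlaps it — only the 174.00 mm² overlap (of its 370.50 mm²) is removed, clipping the outline — area = 234.00 mm²; (whole slice rotated 70° about Z — lengths, areas and connectivity unchanged). Overall, the cross-section is a single solid region. Net area = 234.00 mm².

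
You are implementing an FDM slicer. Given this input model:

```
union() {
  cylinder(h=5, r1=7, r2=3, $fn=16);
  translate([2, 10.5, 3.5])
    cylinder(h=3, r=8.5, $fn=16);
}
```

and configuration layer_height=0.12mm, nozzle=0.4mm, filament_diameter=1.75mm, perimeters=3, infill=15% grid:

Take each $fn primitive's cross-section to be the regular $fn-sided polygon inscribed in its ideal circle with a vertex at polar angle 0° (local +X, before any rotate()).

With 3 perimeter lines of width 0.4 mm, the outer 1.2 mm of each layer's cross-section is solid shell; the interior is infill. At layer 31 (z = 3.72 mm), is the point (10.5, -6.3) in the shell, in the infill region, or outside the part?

outside

At z = 3.72 mm: the cone contributes a regular 16-gon of circumradius 4.024 (interpolated between r1=7 and r2=3 at t=0.744); the cylinder at (2, 10.5): section is a regular 16-gon, circumradius r=8.5; Merging all regions: the regions partially overlap (shared area 6.52 mm²), so overlapping operands fuse into one piece — 1 connected region. Overall, the cross-section is a single solid region. The nearest boundary edge runs (3.72, -1.54)→(2.85, -2.85); distance from the point to it = 8.28 mm. The point is not inside any of the regions above, so it lies outside the cross-section (8.28 mm from the nearest boundary).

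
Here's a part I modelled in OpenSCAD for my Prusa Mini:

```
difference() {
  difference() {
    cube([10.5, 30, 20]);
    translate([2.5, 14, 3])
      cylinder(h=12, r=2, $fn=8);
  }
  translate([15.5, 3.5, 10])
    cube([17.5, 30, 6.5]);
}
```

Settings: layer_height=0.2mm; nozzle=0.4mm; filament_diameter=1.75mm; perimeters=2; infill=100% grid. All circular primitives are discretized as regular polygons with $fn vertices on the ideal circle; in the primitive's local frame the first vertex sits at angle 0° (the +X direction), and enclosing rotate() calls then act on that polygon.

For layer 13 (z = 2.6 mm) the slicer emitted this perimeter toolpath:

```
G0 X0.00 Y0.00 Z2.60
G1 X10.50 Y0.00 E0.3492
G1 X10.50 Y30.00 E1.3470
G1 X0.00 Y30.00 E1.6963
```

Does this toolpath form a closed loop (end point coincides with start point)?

Start point (G0): (0.00, 0.00). End point (last G1): the path does not return to the start — open.

no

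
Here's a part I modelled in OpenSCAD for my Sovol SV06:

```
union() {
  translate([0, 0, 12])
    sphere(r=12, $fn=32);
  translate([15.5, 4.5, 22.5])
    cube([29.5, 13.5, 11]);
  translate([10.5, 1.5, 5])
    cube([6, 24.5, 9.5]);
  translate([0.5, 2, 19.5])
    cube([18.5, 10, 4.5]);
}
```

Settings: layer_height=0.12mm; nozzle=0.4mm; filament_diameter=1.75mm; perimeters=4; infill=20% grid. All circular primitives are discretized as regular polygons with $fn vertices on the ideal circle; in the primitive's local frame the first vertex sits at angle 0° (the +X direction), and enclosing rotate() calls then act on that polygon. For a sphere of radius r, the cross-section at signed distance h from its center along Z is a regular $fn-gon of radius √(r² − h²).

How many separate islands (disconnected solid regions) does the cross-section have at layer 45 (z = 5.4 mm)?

2

At z = 5.4 mm: the sphere: section is a regular 32-gon, circumradius = √(r²−h²) = √(12²−6.6²) = 10.022; the cube at (15.5, 4.5) is not intersected at this z (z outside [22.5, 33.5]); the cube at (10.5, 1.5) (footprint 6×24.5) is included at this height; the cube at (0.5, 2) is not intersected at this z (z outside [19.5, 24]); Merging all regions: the 2 present regions are separate (no shared area or edge), so areas and boundary lengths simply add and each stays a separate island — 2 connected regions. Overall, the cross-section has 2 separate islands. Island count = 2.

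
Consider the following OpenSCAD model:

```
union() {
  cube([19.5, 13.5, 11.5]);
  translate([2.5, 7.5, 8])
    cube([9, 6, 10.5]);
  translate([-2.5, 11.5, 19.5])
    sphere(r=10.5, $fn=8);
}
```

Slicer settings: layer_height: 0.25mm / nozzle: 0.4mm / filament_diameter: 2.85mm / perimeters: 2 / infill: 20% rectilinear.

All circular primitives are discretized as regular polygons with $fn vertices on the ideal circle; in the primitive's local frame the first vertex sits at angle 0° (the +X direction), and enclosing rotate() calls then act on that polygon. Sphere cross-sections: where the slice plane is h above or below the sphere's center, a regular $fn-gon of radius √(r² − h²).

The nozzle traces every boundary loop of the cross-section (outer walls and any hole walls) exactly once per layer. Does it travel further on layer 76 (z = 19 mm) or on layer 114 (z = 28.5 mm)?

Layer 76 (z = 19): the cube is absent (z outside [0, 11.5]); the cube at (2.5, 7.5) is not intersected at this z (z outside [8, 18.5]); the r=10.5 sphere at (-2.5, 11.5) contributes a regular 8-gon of circumradius √(10.5²−0.5²) = 10.488 (perimeter = 2·8·10.488·sin(180°/8) = 64.22 mm); Merging all regions: only the r=10.5 sphere at (-2.5, 11.5) is present, so the union is just that shape — boundary = 64.22 mm. So its perimeter = 64.22 mm. Layer 114 (z = 28.5): the cube is absent (z outside [0, 11.5]); the cube at (2.5, 7.5) does not reach this height (z outside [8, 18.5]); the sphere at (-2.5, 11.5): section is a regular 8-gon, circumradius = √(r²−h²) = √(10.5²−9²) = 5.408 (perimeter = 2·8·5.408·sin(180°/8) = 33.11 mm); Merging all regions: only the r=10.5 sphere at (-2.5, 11.5) is present, so the union is just that shape — boundary = 33.11 mm. So its perimeter = 33.11 mm. Layer 76 is larger (64.22 vs 33.11 mm).

layer 76 (z = 19 mm)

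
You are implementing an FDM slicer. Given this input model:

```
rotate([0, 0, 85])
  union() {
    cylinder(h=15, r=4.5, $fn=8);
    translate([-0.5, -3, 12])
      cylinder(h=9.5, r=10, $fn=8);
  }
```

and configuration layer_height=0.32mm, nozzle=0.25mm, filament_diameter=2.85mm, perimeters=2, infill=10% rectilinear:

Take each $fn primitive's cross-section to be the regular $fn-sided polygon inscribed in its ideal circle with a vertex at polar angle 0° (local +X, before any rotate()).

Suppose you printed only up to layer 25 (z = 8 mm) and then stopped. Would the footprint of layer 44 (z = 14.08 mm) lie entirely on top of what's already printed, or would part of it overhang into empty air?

Compare the two slices. At z = 8: the r=4.5 cylinder contributes a regular 8-gon of circumradius 4.5 (area = (8/2)·4.500²·sin(360°/8) = 57.28 mm²); the cylinder at (-0.5, -3) does not reach this height (z outside [12, 21.5]); Merging all regions: only the r=4.5 cylinder is present, so the union is just that shape — area = 57.28 mm²; (rotated 85° about Z; rotation is an isometry so areas/perimeters/island counts are preserved). At z = 14.08: the r=4.5 cylinder gives a regular 8-gon of circumradius 4.5 (constant along its height) (area = (8/2)·4.500²·sin(360°/8) = 57.28 mm²); the cylinder at (-0.5, -3): section is a regular 8-gon, circumradius r=10 (area = (8/2)·10.000²·sin(360°/8) = 282.84 mm²); Combining (union): the r=4.5 cylinder lies entirely inside the r=10 cylinder at (-0.5, -3), so the union is just the r=10 cylinder at (-0.5, -3) — area = 282.84 mm²; (rotated 85° about Z; rotation is an isometry so areas/perimeters/island counts are preserved). Checking containment: at z = 14.08 the cross-section extends beyond the z = 8 cross-section by about 225.57 mm².

part overhangs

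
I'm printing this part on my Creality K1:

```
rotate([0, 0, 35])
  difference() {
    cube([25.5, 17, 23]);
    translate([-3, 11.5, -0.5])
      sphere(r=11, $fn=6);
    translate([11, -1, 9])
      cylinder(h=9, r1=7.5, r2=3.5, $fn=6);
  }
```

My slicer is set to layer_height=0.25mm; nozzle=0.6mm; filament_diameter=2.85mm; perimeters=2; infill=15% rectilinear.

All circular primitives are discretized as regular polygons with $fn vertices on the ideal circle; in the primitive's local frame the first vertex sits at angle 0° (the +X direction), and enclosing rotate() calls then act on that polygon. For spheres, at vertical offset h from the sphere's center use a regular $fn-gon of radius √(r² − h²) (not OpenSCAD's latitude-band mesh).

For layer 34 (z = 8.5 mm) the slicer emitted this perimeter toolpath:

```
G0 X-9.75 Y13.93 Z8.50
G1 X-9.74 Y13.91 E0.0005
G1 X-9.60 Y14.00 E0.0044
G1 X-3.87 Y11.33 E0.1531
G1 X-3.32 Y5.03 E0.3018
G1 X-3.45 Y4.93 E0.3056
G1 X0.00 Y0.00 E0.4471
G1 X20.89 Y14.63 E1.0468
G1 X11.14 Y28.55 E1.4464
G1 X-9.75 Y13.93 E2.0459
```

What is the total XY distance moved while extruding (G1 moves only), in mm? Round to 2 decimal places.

87.01 mm

Sum the Euclidean lengths of each G1 segment: total = 87.01 mm.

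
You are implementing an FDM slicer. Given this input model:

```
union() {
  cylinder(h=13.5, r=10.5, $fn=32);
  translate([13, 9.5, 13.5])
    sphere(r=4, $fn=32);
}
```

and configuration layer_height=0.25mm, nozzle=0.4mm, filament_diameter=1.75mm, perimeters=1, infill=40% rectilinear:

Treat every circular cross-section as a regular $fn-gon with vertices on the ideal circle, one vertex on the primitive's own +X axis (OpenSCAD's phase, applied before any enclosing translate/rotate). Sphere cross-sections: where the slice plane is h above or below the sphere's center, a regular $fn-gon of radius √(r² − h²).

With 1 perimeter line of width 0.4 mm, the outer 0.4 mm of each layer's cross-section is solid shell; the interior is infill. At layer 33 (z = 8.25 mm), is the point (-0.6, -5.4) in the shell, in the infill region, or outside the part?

infill

At z = 8.25 mm: the cylinder: section is a regular 32-gon, circumradius r=10.5; the sphere at (13, 9.5) is absent (|z−center|=5.250 > r=4); Combining (union): only the r=10.5 cylinder is present, so the union is just that shape — 1 connected region. Overall, the cross-section is a single solid region. The nearest boundary edge runs (-2.05, -10.30)→(-0.00, -10.50); distance from the point to it = 5.02 mm. The point is inside the cross-section and 5.02 mm from the nearest boundary — more than the 0.4 mm shell width (1 × 0.4), so it's in the infill interior.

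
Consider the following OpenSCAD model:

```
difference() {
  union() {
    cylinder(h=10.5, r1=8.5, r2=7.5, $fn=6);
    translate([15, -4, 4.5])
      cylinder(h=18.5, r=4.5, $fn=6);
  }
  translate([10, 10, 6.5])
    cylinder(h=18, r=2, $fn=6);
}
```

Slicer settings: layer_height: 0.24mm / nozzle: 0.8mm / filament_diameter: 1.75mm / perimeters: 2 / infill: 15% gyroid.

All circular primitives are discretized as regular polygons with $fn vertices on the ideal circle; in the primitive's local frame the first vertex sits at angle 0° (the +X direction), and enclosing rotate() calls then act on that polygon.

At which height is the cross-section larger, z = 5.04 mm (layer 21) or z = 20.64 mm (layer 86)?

Layer 21 (z = 5.04): the cone contributes a regular 6-gon of circumradius 8.020 (interpolated between r1=8.5 and r2=7.5 at t=0.480) (area = (6/2)·8.020²·sin(360°/6) = 167.11 mm²); the r=4.5 cylinder at (15, -4) contributes a regular 6-gon of circumradius 4.5 (area = (6/2)·4.500²·sin(360°/6) = 52.61 mm²); Merging all regions: the 2 present regions are separate (no shared area or edge), so areas and boundary lengths simply add and each stays a separate island — area = 219.72 mm²; the cylinder at (10, 10) is not intersected at this z (z outside [6.5, 24.5]); Subtracting the remaining from the first: none of the subtracted shapes is present at this height, so that combined region is unchanged — area = 219.72 mm². So its area = 219.72 mm². Layer 86 (z = 20.64): the cone is absent (z outside [0, 10.5]); the r=4.5 cylinder at (15, -4) contributes a regular 6-gon of circumradius 4.5 (area = (6/2)·4.500²·sin(360°/6) = 52.61 mm²); Taking the union: only the r=4.5 cylinder at (15, -4) is present, so the union is just that shape — area = 52.61 mm²; the r=2 cylinder at (10, 10) contributes a regular 6-gon of circumradius 2 (area = (6/2)·2.000²·sin(360°/6) = 10.39 mm²); Taking the first minus the rest: starting from that combined region (52.61 mm²), the r=2 cylinder at (10, 10) misses the remaining region (no effect) — area = 52.61 mm². So its area = 52.61 mm². Layer 21 is larger (219.72 vs 52.61 mm²).

layer 21 (z = 5.04 mm)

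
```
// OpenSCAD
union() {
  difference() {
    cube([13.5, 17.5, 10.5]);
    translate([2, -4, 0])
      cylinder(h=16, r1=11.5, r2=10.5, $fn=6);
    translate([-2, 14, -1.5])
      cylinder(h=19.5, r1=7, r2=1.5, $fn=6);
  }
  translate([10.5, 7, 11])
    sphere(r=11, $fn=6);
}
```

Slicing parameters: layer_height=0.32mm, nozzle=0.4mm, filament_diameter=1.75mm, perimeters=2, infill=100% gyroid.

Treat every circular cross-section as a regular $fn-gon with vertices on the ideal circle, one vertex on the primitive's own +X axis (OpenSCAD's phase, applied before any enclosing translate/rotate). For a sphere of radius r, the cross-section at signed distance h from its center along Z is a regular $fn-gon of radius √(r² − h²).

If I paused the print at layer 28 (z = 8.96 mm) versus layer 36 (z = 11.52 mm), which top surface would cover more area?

Layer 28 (z = 8.96): the 13.5×17.5 cube contributes its full rectangle (area 236.25 mm²); the cone at (2, -4): at t=0.560 of its height the radius interpolates to r₁+(r₂−r₁)t = 10.940, giving a regular 6-gon of that circumradius (area = (6/2)·10.940²·sin(360°/6) = 310.95 mm²); the cone at (-2, 14): at t=0.536 of its height the radius interpolates to r₁+(r₂−r₁)t = 4.050, giving a regular 6-gon of that circumradius (area = (6/2)·4.050²·sin(360°/6) = 42.61 mm²); After the difference (first − rest): starting from the 13.5×17.5 cube (236.25 mm²), the cone at (2, -4) partially overlaps it — only the 49.54 mm² overlap (of its 310.95 mm²) is removed, clipping the outline; the cone at (-2, 14) partially overlaps it — only the 7.28 mm² overlap (of its 42.61 mm²) is removed, clipping the outline — area = 179.43 mm²; the r=11 sphere at (10.5, 7) contributes a regular 6-gon of circumradius √(11²−2.04²) = 10.809 (area = (6/2)·10.809²·sin(360°/6) = 303.56 mm²); Combining (union): the regions partially overlap — summed areas 482.98 mm² minus the doubly-counted overlap 148.56 mm² gives 334.42 mm² — area = 334.42 mm². So its area = 334.42 mm². Layer 36 (z = 11.52): the cube is absent (z outside [0, 10.5]); the cone at (2, -4): at t=0.720 of its height the radius interpolates to r₁+(r₂−r₁)t = 10.780, giving a regular 6-gon of that circumradius (area = (6/2)·10.780²·sin(360°/6) = 301.92 mm²); the cone at (-2, 14) (r1=7→r2=1.5) has section circumradius 3.328 here — a regular 6-gon (area = (6/2)·3.328²·sin(360°/6) = 28.77 mm²); After the difference (first − rest): the first operand is absent here, so nothing remains; the r=11 sphere at (10.5, 7) contributes a regular 6-gon of circumradius √(11²−0.52²) = 10.988 (area = (6/2)·10.988²·sin(360°/6) = 313.66 mm²); Merging all regions: only the r=11 sphere at (10.5, 7) is present, so the union is just that shape — area = 313.66 mm². So its area = 313.66 mm². Layer 28 is larger (334.42 vs 313.66 mm²).

layer 28 (z = 8.96 mm)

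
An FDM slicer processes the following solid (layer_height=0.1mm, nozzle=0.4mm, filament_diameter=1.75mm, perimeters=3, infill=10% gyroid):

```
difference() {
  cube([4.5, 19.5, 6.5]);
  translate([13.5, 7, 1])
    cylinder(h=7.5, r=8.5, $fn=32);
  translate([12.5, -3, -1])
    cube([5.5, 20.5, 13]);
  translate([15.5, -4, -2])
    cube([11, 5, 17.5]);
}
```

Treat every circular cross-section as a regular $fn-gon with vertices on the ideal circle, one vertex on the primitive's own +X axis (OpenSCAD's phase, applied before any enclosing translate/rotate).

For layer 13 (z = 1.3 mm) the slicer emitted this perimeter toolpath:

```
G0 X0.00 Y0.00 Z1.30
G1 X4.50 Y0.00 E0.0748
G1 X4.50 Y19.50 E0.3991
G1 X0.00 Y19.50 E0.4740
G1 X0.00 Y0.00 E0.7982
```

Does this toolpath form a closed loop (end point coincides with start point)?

Start point (G0): (0.00, 0.00). End point (last G1): the path returns to the start — closed.

yes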